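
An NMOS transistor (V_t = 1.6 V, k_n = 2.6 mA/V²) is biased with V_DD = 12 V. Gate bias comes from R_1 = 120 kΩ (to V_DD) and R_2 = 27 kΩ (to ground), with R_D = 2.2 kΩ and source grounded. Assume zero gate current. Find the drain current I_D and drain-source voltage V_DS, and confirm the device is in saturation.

V_G = V_DD·R_2/(R_1+R_2) = 12×27/147 = 2.2 V. With the source grounded, V_GS = V_G = 2.2 V.
Assume saturation: I_D = (k_n/2)(V_GS − V_t)² = (2.6/2)×(2.2 − 1.6)² = 1.3×0.604² = 0.474 mA.
V_DS = V_DD − I_D·R_D = 12 − 0.474×2.2 = 11 V.
Saturation requires V_DS ≥ V_GS − V_t = 0.604 V; 11 ≥ 0.604 ✓.

I_D ≈ 0.47 mA, V_DS ≈ 11 V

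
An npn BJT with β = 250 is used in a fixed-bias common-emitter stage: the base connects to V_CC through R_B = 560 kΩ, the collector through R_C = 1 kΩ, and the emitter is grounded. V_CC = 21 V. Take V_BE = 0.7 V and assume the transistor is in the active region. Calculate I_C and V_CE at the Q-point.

I_C ≈ 9.1 mA, V_CE ≈ 12 V

Base loop: V_CC = I_B·R_B + V_BE, so I_B = (21 − 0.7)/560 kΩ = 0.0363 mA.
In the active region I_C = β·I_B = 250 × 0.0363 = 9.06 mA.
Collector loop: V_CE = V_CC − I_C·R_C = 21 − 9.06×1 = 11.9 V.
Since V_CE = 11.9 V > V_CE(sat) ≈ 0.2 V, the transistor is in the active region as assumed.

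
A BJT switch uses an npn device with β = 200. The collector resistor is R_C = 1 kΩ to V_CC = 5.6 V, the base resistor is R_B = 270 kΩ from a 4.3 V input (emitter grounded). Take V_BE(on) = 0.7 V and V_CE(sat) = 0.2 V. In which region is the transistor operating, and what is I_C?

Assume active. Base-emitter loop: I_B = (V_BB − V_BE)/R_B = (4.3 − 0.7)/270 = 0.0133 mA.
I_C = β·I_B = 200×0.0133 = 2.67 mA.
V_CE = V_CC − I_C·R_C = 5.6 − 2.67×1 = 2.93 V > V_CE(sat), so the active-region assumption holds.

active; I_C ≈ 2.7 mA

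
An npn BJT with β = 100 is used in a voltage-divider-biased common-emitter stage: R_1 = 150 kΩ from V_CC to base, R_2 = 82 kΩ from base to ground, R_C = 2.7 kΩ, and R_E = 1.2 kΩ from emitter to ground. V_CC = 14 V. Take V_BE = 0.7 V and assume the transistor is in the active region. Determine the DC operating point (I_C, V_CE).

Thevenize the base divider: V_Th = V_CC·R_2/(R_1+R_2) = 14×82/232 = 4.95 V, R_Th = R_1‖R_2 = 53 kΩ.
Base-emitter loop: V_Th = I_B·R_Th + V_BE + (β+1)I_B·R_E, so I_B = (4.95 − 0.7) / (53 + 101×1.2) = 0.0244 mA.
I_C = β·I_B = 100×0.0244 = 2.44 mA, and I_E = (β+1)I_B = 2.46 mA.
V_CE = V_CC − I_C·R_C − I_E·R_E = 14 − 2.44×2.7 − 2.46×1.2 = 4.46 V.
V_CE = 4.46 V > 0.2 V confirms active-region operation.

I_C ≈ 2.4 mA, V_CE ≈ 4.5 V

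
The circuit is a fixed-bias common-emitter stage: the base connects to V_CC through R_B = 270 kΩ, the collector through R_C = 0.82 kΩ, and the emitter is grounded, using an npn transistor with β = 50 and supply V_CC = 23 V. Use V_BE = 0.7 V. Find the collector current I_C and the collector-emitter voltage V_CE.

Base loop: V_CC = I_B·R_B + V_BE, so I_B = (23 − 0.7)/270 kΩ = 0.0826 mA.
In the active region I_C = β·I_B = 50 × 0.0826 = 4.13 mA.
Collector loop: V_CE = V_CC − I_C·R_C = 23 − 4.13×0.82 = 19.6 V.
Since V_CE = 19.6 V > V_CE(sat) ≈ 0.2 V, the transistor is in the active region as assumed.

I_C ≈ 4.1 mA, V_CE ≈ 20 V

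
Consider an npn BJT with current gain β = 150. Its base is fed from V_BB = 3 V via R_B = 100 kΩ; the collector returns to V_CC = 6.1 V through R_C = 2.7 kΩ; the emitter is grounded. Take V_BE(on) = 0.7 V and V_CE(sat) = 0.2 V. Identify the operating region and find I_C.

Assume active: I_B = (3 − 0.7)/100 = 0.023 mA, giving I_C = β·I_B = 3.45 mA.
But then V_CE = 6.1 − 3.45×2.7 = -3.21 V < V_CE(sat) = 0.2 V — impossible in the active region.
So the transistor is saturated. With V_CE = 0.2 V, I_C = (V_CC − 0.2)/R_C = 5.9/2.7 = 2.19 mA.
Check: β·I_B = 3.45 mA > I_C = 2.19 mA, confirming saturation.

saturation; I_C ≈ 2.2 mA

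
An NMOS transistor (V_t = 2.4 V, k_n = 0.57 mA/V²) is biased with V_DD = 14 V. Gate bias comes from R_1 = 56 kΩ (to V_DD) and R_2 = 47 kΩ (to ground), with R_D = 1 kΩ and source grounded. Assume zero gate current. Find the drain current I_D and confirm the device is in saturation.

I_D ≈ 4.5 mA

V_G = V_DD·R_2/(R_1+R_2) = 14×47/103 = 6.39 V. With the source grounded, V_GS = V_G = 6.39 V.
Assume saturation: I_D = (k_n/2)(V_GS − V_t)² = (0.57/2)×(6.39 − 2.4)² = 0.285×3.99² = 4.53 mA.
V_DS = V_DD − I_D·R_D = 14 − 4.53×1 = 9.47 V.
Saturation requires V_DS ≥ V_GS − V_t = 3.99 V; 9.47 ≥ 3.99 ✓.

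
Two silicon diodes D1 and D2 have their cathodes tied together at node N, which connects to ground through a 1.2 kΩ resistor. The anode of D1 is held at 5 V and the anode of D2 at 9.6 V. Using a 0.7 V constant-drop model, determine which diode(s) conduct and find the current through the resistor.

Assume both conduct. Then node N would need to be at both 5−0.7 = 4.3 V and 9.6−0.7 = 8.9 V, which is impossible.
Assume only D2 conducts: V_N = 9.6 − 0.7 = 8.9 V, so I_R = 8.9/1.2 = 7.42 mA.
Check D1: its anode-to-cathode voltage is 5 − 8.9 = -3.9 V < 0.7 V, so it is off. The assumption is consistent.

Only D2 conducts; I_R ≈ 7.4 mA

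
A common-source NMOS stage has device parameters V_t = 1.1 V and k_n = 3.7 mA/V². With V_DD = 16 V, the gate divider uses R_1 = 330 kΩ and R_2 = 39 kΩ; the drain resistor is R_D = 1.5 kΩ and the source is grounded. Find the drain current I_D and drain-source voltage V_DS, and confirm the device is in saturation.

V_G = V_DD·R_2/(R_1+R_2) = 16×39/369 = 1.69 V. With the source grounded, V_GS = V_G = 1.69 V.
Assume saturation: I_D = (k_n/2)(V_GS − V_t)² = (3.7/2)×(1.69 − 1.1)² = 1.85×0.591² = 0.646 mA.
V_DS = V_DD − I_D·R_D = 16 − 0.646×1.5 = 15 V.
Saturation requires V_DS ≥ V_GS − V_t = 0.591 V; 15 ≥ 0.591 ✓.

I_D ≈ 0.65 mA, V_DS ≈ 15 V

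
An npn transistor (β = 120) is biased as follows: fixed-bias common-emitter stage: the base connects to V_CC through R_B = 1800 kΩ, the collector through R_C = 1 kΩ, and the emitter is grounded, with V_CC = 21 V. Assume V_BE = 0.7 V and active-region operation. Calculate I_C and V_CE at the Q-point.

Base loop: V_CC = I_B·R_B + V_BE, so I_B = (21 − 0.7)/1800 kΩ = 0.0113 mA.
In the active region I_C = β·I_B = 120 × 0.0113 = 1.35 mA.
Collector loop: V_CE = V_CC − I_C·R_C = 21 − 1.35×1 = 19.6 V.
Since V_CE = 19.6 V > V_CE(sat) ≈ 0.2 V, the transistor is in the active region as assumed.

I_C ≈ 1.4 mA, V_CE ≈ 20 V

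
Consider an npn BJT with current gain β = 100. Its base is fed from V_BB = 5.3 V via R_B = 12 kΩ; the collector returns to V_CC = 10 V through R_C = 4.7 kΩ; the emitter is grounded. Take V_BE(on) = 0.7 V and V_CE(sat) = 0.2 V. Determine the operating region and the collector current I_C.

Assume active: I_B = (5.3 − 0.7)/12 = 0.383 mA, giving I_C = β·I_B = 38.3 mA.
But then V_CE = 10 − 38.3×4.7 = -170 V < V_CE(sat) = 0.2 V — impossible in the active region.
So the transistor is saturated. With V_CE = 0.2 V, I_C = (V_CC − 0.2)/R_C = 9.8/4.7 = 2.09 mA.
Check: β·I_B = 38.3 mA > I_C = 2.09 mA, confirming saturation.

saturation; I_C ≈ 2.1 mA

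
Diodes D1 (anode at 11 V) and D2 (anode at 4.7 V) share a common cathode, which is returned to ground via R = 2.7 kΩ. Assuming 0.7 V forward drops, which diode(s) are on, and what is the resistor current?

Assume both conduct. Then node N would need to be at both 11−0.7 = 10.3 V and 4.7−0.7 = 4 V, which is impossible.
Assume only D1 conducts: V_N = 11 − 0.7 = 10.3 V, so I_R = 10.3/2.7 = 3.81 mA.
Check D2: its anode-to-cathode voltage is 4.7 − 10.3 = -5.6 V < 0.7 V, so it is off. The assumption is consistent.

Only D1 conducts; I_R ≈ 3.8 mA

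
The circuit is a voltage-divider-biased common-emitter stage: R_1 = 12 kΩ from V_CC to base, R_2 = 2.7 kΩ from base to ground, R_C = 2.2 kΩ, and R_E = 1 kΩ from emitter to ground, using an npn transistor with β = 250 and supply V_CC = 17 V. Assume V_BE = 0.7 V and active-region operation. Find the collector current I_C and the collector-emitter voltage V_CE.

Thevenize the base divider: V_Th = V_CC·R_2/(R_1+R_2) = 17×2.7/14.7 = 3.12 V, R_Th = R_1‖R_2 = 2.2 kΩ.
Base-emitter loop: V_Th = I_B·R_Th + V_BE + (β+1)I_B·R_E, so I_B = (3.12 − 0.7) / (2.2 + 251×1) = 0.00957 mA.
I_C = β·I_B = 250×0.00957 = 2.39 mA, and I_E = (β+1)I_B = 2.4 mA.
V_CE = V_CC − I_C·R_C − I_E·R_E = 17 − 2.39×2.2 − 2.4×1 = 9.34 V.
V_CE = 9.34 V > 0.2 V confirms active-region operation.

I_C ≈ 2.4 mA, V_CE ≈ 9.3 V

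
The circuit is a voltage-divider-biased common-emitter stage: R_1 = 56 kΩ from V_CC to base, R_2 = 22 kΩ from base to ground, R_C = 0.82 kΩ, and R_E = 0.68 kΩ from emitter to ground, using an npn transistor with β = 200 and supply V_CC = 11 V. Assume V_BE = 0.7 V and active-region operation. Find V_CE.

V_CE ≈ 6.3 V

Thevenize the base divider: V_Th = V_CC·R_2/(R_1+R_2) = 11×22/78 = 3.1 V, R_Th = R_1‖R_2 = 15.8 kΩ.
Base-emitter loop: V_Th = I_B·R_Th + V_BE + (β+1)I_B·R_E, so I_B = (3.1 − 0.7) / (15.8 + 201×0.68) = 0.0158 mA.
I_C = β·I_B = 200×0.0158 = 3.15 mA, and I_E = (β+1)I_B = 3.17 mA.
V_CE = V_CC − I_C·R_C − I_E·R_E = 11 − 3.15×0.82 − 3.17×0.68 = 6.26 V.
V_CE = 6.26 V > 0.2 V confirms active-region operation.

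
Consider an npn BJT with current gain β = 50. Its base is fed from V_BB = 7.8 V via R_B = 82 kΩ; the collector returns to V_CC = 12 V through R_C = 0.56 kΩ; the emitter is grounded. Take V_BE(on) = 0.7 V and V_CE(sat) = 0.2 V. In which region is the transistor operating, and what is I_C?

Assume active. Base-emitter loop: I_B = (V_BB − V_BE)/R_B = (7.8 − 0.7)/82 = 0.0866 mA.
I_C = β·I_B = 50×0.0866 = 4.33 mA.
V_CE = V_CC − I_C·R_C = 12 − 4.33×0.56 = 9.58 V > V_CE(sat), so the active-region assumption holds.

active; I_C ≈ 4.3 mA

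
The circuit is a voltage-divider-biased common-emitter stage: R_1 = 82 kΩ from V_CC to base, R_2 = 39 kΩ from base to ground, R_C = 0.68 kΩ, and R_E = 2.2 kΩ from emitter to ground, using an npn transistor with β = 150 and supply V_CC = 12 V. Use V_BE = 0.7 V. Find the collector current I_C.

I_C ≈ 1.3 mA

Thevenize the base divider: V_Th = V_CC·R_2/(R_1+R_2) = 12×39/121 = 3.87 V, R_Th = R_1‖R_2 = 26.4 kΩ.
Base-emitter loop: V_Th = I_B·R_Th + V_BE + (β+1)I_B·R_E, so I_B = (3.87 − 0.7) / (26.4 + 151×2.2) = 0.00883 mA.
I_C = β·I_B = 150×0.00883 = 1.32 mA, and I_E = (β+1)I_B = 1.33 mA.
V_CE = V_CC − I_C·R_C − I_E·R_E = 12 − 1.32×0.68 − 1.33×2.2 = 8.16 V.
V_CE = 8.16 V > 0.2 V confirms active-region operation.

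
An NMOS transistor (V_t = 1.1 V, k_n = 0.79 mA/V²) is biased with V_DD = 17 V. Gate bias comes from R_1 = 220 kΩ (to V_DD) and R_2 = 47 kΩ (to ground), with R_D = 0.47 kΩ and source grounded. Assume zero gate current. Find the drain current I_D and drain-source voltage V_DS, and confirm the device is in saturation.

V_G = V_DD·R_2/(R_1+R_2) = 17×47/267 = 2.99 V. With the source grounded, V_GS = V_G = 2.99 V.
Assume saturation: I_D = (k_n/2)(V_GS − V_t)² = (0.79/2)×(2.99 − 1.1)² = 0.395×1.89² = 1.41 mA.
V_DS = V_DD − I_D·R_D = 17 − 1.41×0.47 = 16.3 V.
Saturation requires V_DS ≥ V_GS − V_t = 1.89 V; 16.3 ≥ 1.89 ✓.

I_D ≈ 1.4 mA, V_DS ≈ 16 V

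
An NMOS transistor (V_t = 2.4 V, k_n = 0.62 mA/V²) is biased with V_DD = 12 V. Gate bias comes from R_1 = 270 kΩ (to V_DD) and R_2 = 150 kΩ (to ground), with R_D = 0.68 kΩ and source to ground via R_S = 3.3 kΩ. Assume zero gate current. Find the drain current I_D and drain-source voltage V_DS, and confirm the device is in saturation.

V_G = V_DD·R_2/(R_1+R_2) = 12×150/420 = 4.29 V.
Assume saturation: I_D = (k_n/2)(V_GS − V_t)² with V_GS = V_G − I_D·R_S = 4.29 − 3.3·I_D.
Substituting gives 3.38·I_D² − 4.86·I_D + 1.1 = 0, with roots I_D = 0.282 or 1.16 mA.
The root I_D = 1.16 mA gives V_GS = 0.468 V ≤ V_t, so take I_D = 0.282 mA.
Then V_GS = 3.35 V and V_DS = V_DD − I_D(R_D+R_S) = 12 − 0.282×3.98 = 10.9 V.
Saturation requires V_DS ≥ V_GS − V_t = 0.954 V; 10.9 ≥ 0.954 ✓.

I_D ≈ 0.28 mA, V_DS ≈ 11 V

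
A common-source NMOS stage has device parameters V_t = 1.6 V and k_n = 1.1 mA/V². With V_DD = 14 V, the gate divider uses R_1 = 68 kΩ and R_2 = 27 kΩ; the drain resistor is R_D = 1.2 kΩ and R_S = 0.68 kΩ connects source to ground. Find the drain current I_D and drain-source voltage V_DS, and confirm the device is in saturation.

V_G = V_DD·R_2/(R_1+R_2) = 14×27/95 = 3.98 V.
Assume saturation: I_D = (k_n/2)(V_GS − V_t)² with V_GS = V_G − I_D·R_S = 3.98 − 0.68·I_D.
Substituting gives 0.254·I_D² − 2.78·I_D + 3.11 = 0, with roots I_D = 1.27 or 9.66 mA.
The root I_D = 9.66 mA gives V_GS = -2.59 V ≤ V_t, so take I_D = 1.27 mA.
Then V_GS = 3.12 V and V_DS = V_DD − I_D(R_D+R_S) = 14 − 1.27×1.88 = 11.6 V.
Saturation requires V_DS ≥ V_GS − V_t = 1.52 V; 11.6 ≥ 1.52 ✓.

I_D ≈ 1.3 mA, V_DS ≈ 12 V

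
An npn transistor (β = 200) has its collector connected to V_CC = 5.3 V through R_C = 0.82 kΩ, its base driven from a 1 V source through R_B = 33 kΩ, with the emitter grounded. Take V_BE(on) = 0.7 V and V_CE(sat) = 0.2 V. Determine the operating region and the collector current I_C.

active; I_C ≈ 1.8 mA

Assume active. Base-emitter loop: I_B = (V_BB − V_BE)/R_B = (1 − 0.7)/33 = 0.00909 mA.
I_C = β·I_B = 200×0.00909 = 1.82 mA.
V_CE = V_CC − I_C·R_C = 5.3 − 1.82×0.82 = 3.81 V > V_CE(sat), so the active-region assumption holds.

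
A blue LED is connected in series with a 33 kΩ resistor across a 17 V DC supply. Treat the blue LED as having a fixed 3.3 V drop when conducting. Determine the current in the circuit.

KVL around the loop: 17 = V_D + I·R = 3.3 + I × 33 kΩ.
So I = (17 − 3.3) / 33 kΩ = 13.7 / 33 = 0.415 mA.

I ≈ 0.42 mA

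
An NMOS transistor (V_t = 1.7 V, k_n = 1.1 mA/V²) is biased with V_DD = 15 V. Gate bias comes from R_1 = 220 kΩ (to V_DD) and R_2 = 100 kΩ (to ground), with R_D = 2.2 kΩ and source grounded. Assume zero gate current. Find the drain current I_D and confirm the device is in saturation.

V_G = V_DD·R_2/(R_1+R_2) = 15×100/320 = 4.69 V. With the source grounded, V_GS = V_G = 4.69 V.
Assume saturation: I_D = (k_n/2)(V_GS − V_t)² = (1.1/2)×(4.69 − 1.7)² = 0.55×2.99² = 4.91 mA.
V_DS = V_DD − I_D·R_D = 15 − 4.91×2.2 = 4.2 V.
Saturation requires V_DS ≥ V_GS − V_t = 2.99 V; 4.2 ≥ 2.99 ✓.

I_D ≈ 4.9 mA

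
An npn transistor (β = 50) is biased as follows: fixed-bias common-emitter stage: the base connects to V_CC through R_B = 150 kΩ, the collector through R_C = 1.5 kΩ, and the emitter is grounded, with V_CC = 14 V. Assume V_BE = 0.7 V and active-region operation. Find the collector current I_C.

Base loop: V_CC = I_B·R_B + V_BE, so I_B = (14 − 0.7)/150 kΩ = 0.0887 mA.
In the active region I_C = β·I_B = 50 × 0.0887 = 4.43 mA.
Collector loop: V_CE = V_CC − I_C·R_C = 14 − 4.43×1.5 = 7.35 V.
Since V_CE = 7.35 V > V_CE(sat) ≈ 0.2 V, the transistor is in the active region as assumed.

I_C ≈ 4.4 mA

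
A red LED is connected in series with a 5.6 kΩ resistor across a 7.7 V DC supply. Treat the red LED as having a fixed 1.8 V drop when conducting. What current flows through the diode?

I ≈ 1.1 mA

KVL around the loop: 7.7 = V_D + I·R = 1.8 + I × 5.6 kΩ.
So I = (7.7 − 1.8) / 5.6 kΩ = 5.9 / 5.6 = 1.05 mA.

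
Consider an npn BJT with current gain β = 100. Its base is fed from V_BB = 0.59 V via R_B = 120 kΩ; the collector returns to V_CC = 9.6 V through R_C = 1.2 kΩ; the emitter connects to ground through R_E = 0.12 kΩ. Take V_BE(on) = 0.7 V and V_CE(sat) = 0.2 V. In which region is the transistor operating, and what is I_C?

cutoff; I_C ≈ 0

V_BB = 0.59 V ≤ V_BE(on) = 0.7 V, so the base-emitter junction is not forward biased.
The transistor is in cutoff: I_B = I_C = 0.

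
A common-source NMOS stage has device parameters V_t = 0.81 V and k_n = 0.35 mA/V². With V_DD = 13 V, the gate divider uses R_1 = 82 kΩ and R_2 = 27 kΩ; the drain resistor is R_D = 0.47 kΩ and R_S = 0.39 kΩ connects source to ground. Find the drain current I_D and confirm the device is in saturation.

I_D ≈ 0.78 mA

V_G = V_DD·R_2/(R_1+R_2) = 13×27/109 = 3.22 V.
Assume saturation: I_D = (k_n/2)(V_GS − V_t)² with V_GS = V_G − I_D·R_S = 3.22 − 0.39·I_D.
Substituting gives 0.0266·I_D² − 1.33·I_D + 1.02 = 0, with roots I_D = 0.777 or 49.2 mA.
The root I_D = 49.2 mA gives V_GS = -15.9 V ≤ V_t, so take I_D = 0.777 mA.
Then V_GS = 2.92 V and V_DS = V_DD − I_D(R_D+R_S) = 13 − 0.777×0.86 = 12.3 V.
Saturation requires V_DS ≥ V_GS − V_t = 2.11 V; 12.3 ≥ 2.11 ✓.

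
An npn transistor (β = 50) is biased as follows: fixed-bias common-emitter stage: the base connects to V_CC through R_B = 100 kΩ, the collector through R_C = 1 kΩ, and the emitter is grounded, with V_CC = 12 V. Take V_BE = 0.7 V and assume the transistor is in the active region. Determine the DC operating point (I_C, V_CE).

Base loop: V_CC = I_B·R_B + V_BE, so I_B = (12 − 0.7)/100 kΩ = 0.113 mA.
In the active region I_C = β·I_B = 50 × 0.113 = 5.65 mA.
Collector loop: V_CE = V_CC − I_C·R_C = 12 − 5.65×1 = 6.35 V.
Since V_CE = 6.35 V > V_CE(sat) ≈ 0.2 V, the transistor is in the active region as assumed.

I_C ≈ 5.7 mA, V_CE ≈ 6.3 V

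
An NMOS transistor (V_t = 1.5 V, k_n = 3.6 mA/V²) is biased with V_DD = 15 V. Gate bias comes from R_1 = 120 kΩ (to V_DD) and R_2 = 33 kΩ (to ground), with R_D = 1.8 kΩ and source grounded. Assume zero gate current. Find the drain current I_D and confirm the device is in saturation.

I_D ≈ 5.4 mA

V_G = V_DD·R_2/(R_1+R_2) = 15×33/153 = 3.24 V. With the source grounded, V_GS = V_G = 3.24 V.
Assume saturation: I_D = (k_n/2)(V_GS − V_t)² = (3.6/2)×(3.24 − 1.5)² = 1.8×1.74² = 5.42 mA.
V_DS = V_DD − I_D·R_D = 15 − 5.42×1.8 = 5.24 V.
Saturation requires V_DS ≥ V_GS − V_t = 1.74 V; 5.24 ≥ 1.74 ✓.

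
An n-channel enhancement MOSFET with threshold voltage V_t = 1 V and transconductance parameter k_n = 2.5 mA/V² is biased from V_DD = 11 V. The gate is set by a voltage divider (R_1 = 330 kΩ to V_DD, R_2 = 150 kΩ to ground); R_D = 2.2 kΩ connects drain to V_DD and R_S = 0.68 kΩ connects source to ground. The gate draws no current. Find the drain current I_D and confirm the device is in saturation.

I_D ≈ 1.8 mA

V_G = V_DD·R_2/(R_1+R_2) = 11×150/480 = 3.44 V.
Assume saturation: I_D = (k_n/2)(V_GS − V_t)² with V_GS = V_G − I_D·R_S = 3.44 − 0.68·I_D.
Substituting gives 0.578·I_D² − 5.14·I_D + 7.43 = 0, with roots I_D = 1.81 or 7.09 mA.
The root I_D = 7.09 mA gives V_GS = -1.38 V ≤ V_t, so take I_D = 1.81 mA.
Then V_GS = 2.2 V and V_DS = V_DD − I_D(R_D+R_S) = 11 − 1.81×2.88 = 5.78 V.
Saturation requires V_DS ≥ V_GS − V_t = 1.2 V; 5.78 ≥ 1.2 ✓.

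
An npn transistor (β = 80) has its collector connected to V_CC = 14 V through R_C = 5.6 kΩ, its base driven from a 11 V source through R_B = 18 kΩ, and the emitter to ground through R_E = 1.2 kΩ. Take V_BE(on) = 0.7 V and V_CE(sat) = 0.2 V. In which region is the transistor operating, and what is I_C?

Assume active: I_B = (11 − 0.7)/(18 + 81×1.2) = 0.0894 mA, I_C = β·I_B = 7.15 mA.
Then V_CE = 14 − 7.15×5.6 − 7.24×1.2 = -34.7 V < 0.2 V — the active assumption fails.
Re-solve with V_CE = 0.2 V. KCL at the emitter: V_E/R_E = (V_BB−0.7−V_E)/R_B + (V_CC−0.2−V_E)/R_C, giving V_E = 2.84 V.
I_C = (V_CC − 0.2 − V_E)/R_C = (13.8 − 2.84)/5.6 = 1.96 mA.
Check: I_B = (10.3 − 2.84)/18 = 0.414 mA, and β·I_B = 33.1 mA > I_C, confirming saturation.

saturation; I_C ≈ 2 mA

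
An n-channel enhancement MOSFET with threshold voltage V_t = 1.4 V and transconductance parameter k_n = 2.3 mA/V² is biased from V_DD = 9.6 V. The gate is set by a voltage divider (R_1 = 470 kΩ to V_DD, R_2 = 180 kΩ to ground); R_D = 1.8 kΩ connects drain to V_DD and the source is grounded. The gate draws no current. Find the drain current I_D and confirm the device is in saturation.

I_D ≈ 1.8 mA

V_G = V_DD·R_2/(R_1+R_2) = 9.6×180/650 = 2.66 V. With the source grounded, V_GS = V_G = 2.66 V.
Assume saturation: I_D = (k_n/2)(V_GS − V_t)² = (2.3/2)×(2.66 − 1.4)² = 1.15×1.26² = 1.82 mA.
V_DS = V_DD − I_D·R_D = 9.6 − 1.82×1.8 = 6.32 V.
Saturation requires V_DS ≥ V_GS − V_t = 1.26 V; 6.32 ≥ 1.26 ✓.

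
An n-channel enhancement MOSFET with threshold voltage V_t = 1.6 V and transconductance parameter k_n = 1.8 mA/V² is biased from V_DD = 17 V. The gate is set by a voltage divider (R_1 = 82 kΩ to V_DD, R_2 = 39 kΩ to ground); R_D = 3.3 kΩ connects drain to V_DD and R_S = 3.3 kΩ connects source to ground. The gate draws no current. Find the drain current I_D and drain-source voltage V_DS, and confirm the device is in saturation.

V_G = V_DD·R_2/(R_1+R_2) = 17×39/121 = 5.48 V.
Assume saturation: I_D = (k_n/2)(V_GS − V_t)² with V_GS = V_G − I_D·R_S = 5.48 − 3.3·I_D.
Substituting gives 9.8·I_D² − 24·I_D + 13.5 = 0, with roots I_D = 0.877 or 1.58 mA.
The root I_D = 1.58 mA gives V_GS = 0.276 V ≤ V_t, so take I_D = 0.877 mA.
Then V_GS = 2.59 V and V_DS = V_DD − I_D(R_D+R_S) = 17 − 0.877×6.6 = 11.2 V.
Saturation requires V_DS ≥ V_GS − V_t = 0.987 V; 11.2 ≥ 0.987 ✓.

I_D ≈ 0.88 mA, V_DS ≈ 11 V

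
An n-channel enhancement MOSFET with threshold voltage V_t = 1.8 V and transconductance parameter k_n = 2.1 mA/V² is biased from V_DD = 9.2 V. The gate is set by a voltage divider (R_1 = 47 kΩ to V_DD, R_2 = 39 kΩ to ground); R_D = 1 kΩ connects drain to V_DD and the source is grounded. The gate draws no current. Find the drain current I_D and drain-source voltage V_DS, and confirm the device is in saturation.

I_D ≈ 5.9 mA, V_DS ≈ 3.3 V

V_G = V_DD·R_2/(R_1+R_2) = 9.2×39/86 = 4.17 V. With the source grounded, V_GS = V_G = 4.17 V.
Assume saturation: I_D = (k_n/2)(V_GS − V_t)² = (2.1/2)×(4.17 − 1.8)² = 1.05×2.37² = 5.91 mA.
V_DS = V_DD − I_D·R_D = 9.2 − 5.91×1 = 3.29 V.
Saturation requires V_DS ≥ V_GS − V_t = 2.37 V; 3.29 ≥ 2.37 ✓.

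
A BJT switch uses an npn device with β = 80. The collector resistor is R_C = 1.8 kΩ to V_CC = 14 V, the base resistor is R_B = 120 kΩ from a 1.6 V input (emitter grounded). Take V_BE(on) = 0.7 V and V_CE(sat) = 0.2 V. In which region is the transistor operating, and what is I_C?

Assume active. Base-emitter loop: I_B = (V_BB − V_BE)/R_B = (1.6 − 0.7)/120 = 0.0075 mA.
I_C = β·I_B = 80×0.0075 = 0.6 mA.
V_CE = V_CC − I_C·R_C = 14 − 0.6×1.8 = 12.9 V > V_CE(sat), so the active-region assumption holds.

active; I_C ≈ 0.6 mA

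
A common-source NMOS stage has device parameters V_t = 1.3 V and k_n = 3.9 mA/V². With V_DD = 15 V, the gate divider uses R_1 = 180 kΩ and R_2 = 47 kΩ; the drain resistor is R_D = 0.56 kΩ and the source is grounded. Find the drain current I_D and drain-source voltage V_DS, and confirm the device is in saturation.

V_G = V_DD·R_2/(R_1+R_2) = 15×47/227 = 3.11 V. With the source grounded, V_GS = V_G = 3.11 V.
Assume saturation: I_D = (k_n/2)(V_GS − V_t)² = (3.9/2)×(3.11 − 1.3)² = 1.95×1.81² = 6.36 mA.
V_DS = V_DD − I_D·R_D = 15 − 6.36×0.56 = 11.4 V.
Saturation requires V_DS ≥ V_GS − V_t = 1.81 V; 11.4 ≥ 1.81 ✓.

I_D ≈ 6.4 mA, V_DS ≈ 11 V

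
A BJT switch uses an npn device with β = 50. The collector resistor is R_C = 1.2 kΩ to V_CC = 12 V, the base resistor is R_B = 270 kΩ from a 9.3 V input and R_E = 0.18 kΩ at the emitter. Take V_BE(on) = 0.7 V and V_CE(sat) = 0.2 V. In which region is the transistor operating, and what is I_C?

Assume active. Base-emitter loop: I_B = (V_BB − V_BE)/(R_B + (β+1)R_E) = (9.3 − 0.7)/(270 + 51×0.18) = 0.0308 mA.
I_C = β·I_B = 50×0.0308 = 1.54 mA.
V_CE = V_CC − I_C·R_C − I_E·R_E = 12 − 1.54×1.2 − 1.57×0.18 = 9.87 V > V_CE(sat), so the active-region assumption holds.

active; I_C ≈ 1.5 mA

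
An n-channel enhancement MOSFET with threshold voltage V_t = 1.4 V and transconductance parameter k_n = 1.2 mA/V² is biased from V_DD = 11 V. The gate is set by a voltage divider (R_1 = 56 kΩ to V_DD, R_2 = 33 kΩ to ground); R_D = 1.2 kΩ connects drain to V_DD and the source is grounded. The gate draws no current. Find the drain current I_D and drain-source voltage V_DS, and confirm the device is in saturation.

I_D ≈ 4.3 mA, V_DS ≈ 5.8 V

V_G = V_DD·R_2/(R_1+R_2) = 11×33/89 = 4.08 V. With the source grounded, V_GS = V_G = 4.08 V.
Assume saturation: I_D = (k_n/2)(V_GS − V_t)² = (1.2/2)×(4.08 − 1.4)² = 0.6×2.68² = 4.31 mA.
V_DS = V_DD − I_D·R_D = 11 − 4.31×1.2 = 5.83 V.
Saturation requires V_DS ≥ V_GS − V_t = 2.68 V; 5.83 ≥ 2.68 ✓.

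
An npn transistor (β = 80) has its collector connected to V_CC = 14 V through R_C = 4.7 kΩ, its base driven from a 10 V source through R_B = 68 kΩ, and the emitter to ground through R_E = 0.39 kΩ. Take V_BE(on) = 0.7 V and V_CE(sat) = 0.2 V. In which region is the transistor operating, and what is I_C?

saturation; I_C ≈ 2.7 mA

Assume active: I_B = (10 − 0.7)/(68 + 81×0.39) = 0.0934 mA, I_C = β·I_B = 7.47 mA.
Then V_CE = 14 − 7.47×4.7 − 7.56×0.39 = -24.1 V < 0.2 V — the active assumption fails.
Re-solve with V_CE = 0.2 V. KCL at the emitter: V_E/R_E = (V_BB−0.7−V_E)/R_B + (V_CC−0.2−V_E)/R_C, giving V_E = 1.1 V.
I_C = (V_CC − 0.2 − V_E)/R_C = (13.8 − 1.1)/4.7 = 2.7 mA.
Check: I_B = (9.3 − 1.1)/68 = 0.121 mA, and β·I_B = 9.65 mA > I_C, confirming saturation.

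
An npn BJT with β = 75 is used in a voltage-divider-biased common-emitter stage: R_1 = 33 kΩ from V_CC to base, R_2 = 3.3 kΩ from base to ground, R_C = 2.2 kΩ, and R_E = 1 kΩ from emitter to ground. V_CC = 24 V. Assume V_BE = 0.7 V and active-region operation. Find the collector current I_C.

Thevenize the base divider: V_Th = V_CC·R_2/(R_1+R_2) = 24×3.3/36.3 = 2.18 V, R_Th = R_1‖R_2 = 3 kΩ.
Base-emitter loop: V_Th = I_B·R_Th + V_BE + (β+1)I_B·R_E, so I_B = (2.18 − 0.7) / (3 + 76×1) = 0.0188 mA.
I_C = β·I_B = 75×0.0188 = 1.41 mA, and I_E = (β+1)I_B = 1.43 mA.
V_CE = V_CC − I_C·R_C − I_E·R_E = 24 − 1.41×2.2 − 1.43×1 = 19.5 V.
V_CE = 19.5 V > 0.2 V confirms active-region operation.

I_C ≈ 1.4 mA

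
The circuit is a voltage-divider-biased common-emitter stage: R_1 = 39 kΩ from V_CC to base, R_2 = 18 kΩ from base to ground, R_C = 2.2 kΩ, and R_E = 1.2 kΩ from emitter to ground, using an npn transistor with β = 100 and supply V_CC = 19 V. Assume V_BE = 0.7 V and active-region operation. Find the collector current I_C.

I_C ≈ 4 mA

Thevenize the base divider: V_Th = V_CC·R_2/(R_1+R_2) = 19×18/57 = 6 V, R_Th = R_1‖R_2 = 12.3 kΩ.
Base-emitter loop: V_Th = I_B·R_Th + V_BE + (β+1)I_B·R_E, so I_B = (6 − 0.7) / (12.3 + 101×1.2) = 0.0397 mA.
I_C = β·I_B = 100×0.0397 = 3.97 mA, and I_E = (β+1)I_B = 4.01 mA.
V_CE = V_CC − I_C·R_C − I_E·R_E = 19 − 3.97×2.2 − 4.01×1.2 = 5.46 V.
V_CE = 5.46 V > 0.2 V confirms active-region operation.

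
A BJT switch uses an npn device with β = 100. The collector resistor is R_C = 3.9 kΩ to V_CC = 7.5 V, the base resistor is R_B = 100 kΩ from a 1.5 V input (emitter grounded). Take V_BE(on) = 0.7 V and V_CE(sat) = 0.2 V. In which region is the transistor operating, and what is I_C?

active; I_C ≈ 0.8 mA

Assume active. Base-emitter loop: I_B = (V_BB − V_BE)/R_B = (1.5 − 0.7)/100 = 0.008 mA.
I_C = β·I_B = 100×0.008 = 0.8 mA.
V_CE = V_CC − I_C·R_C = 7.5 − 0.8×3.9 = 4.38 V > V_CE(sat), so the active-region assumption holds.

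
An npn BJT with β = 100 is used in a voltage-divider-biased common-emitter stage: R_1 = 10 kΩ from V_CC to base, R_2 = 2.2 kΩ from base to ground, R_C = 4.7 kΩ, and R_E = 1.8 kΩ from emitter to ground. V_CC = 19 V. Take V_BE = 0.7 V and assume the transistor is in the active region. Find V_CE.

Thevenize the base divider: V_Th = V_CC·R_2/(R_1+R_2) = 19×2.2/12.2 = 3.43 V, R_Th = R_1‖R_2 = 1.8 kΩ.
Base-emitter loop: V_Th = I_B·R_Th + V_BE + (β+1)I_B·R_E, so I_B = (3.43 − 0.7) / (1.8 + 101×1.8) = 0.0148 mA.
I_C = β·I_B = 100×0.0148 = 1.48 mA, and I_E = (β+1)I_B = 1.5 mA.
V_CE = V_CC − I_C·R_C − I_E·R_E = 19 − 1.48×4.7 − 1.5×1.8 = 9.32 V.
V_CE = 9.32 V > 0.2 V confirms active-region operation.

V_CE ≈ 9.3 V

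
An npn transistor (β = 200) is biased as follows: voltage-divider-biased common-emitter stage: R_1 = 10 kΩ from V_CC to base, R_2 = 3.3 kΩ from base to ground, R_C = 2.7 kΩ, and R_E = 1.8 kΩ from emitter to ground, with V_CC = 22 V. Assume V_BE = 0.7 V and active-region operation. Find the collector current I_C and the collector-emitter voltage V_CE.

I_C ≈ 2.6 mA, V_CE ≈ 10 V

Thevenize the base divider: V_Th = V_CC·R_2/(R_1+R_2) = 22×3.3/13.3 = 5.46 V, R_Th = R_1‖R_2 = 2.48 kΩ.
Base-emitter loop: V_Th = I_B·R_Th + V_BE + (β+1)I_B·R_E, so I_B = (5.46 − 0.7) / (2.48 + 201×1.8) = 0.0131 mA.
I_C = β·I_B = 200×0.0131 = 2.61 mA, and I_E = (β+1)I_B = 2.63 mA.
V_CE = V_CC − I_C·R_C − I_E·R_E = 22 − 2.61×2.7 − 2.63×1.8 = 10.2 V.
V_CE = 10.2 V > 0.2 V confirms active-region operation.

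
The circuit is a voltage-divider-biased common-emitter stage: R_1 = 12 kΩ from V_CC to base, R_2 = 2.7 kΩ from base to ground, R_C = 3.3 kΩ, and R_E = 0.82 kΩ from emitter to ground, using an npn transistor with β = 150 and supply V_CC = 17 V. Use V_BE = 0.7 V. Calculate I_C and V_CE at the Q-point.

I_C ≈ 2.9 mA, V_CE ≈ 5.1 V

Thevenize the base divider: V_Th = V_CC·R_2/(R_1+R_2) = 17×2.7/14.7 = 3.12 V, R_Th = R_1‖R_2 = 2.2 kΩ.
Base-emitter loop: V_Th = I_B·R_Th + V_BE + (β+1)I_B·R_E, so I_B = (3.12 − 0.7) / (2.2 + 151×0.82) = 0.0192 mA.
I_C = β·I_B = 150×0.0192 = 2.88 mA, and I_E = (β+1)I_B = 2.9 mA.
V_CE = V_CC − I_C·R_C − I_E·R_E = 17 − 2.88×3.3 − 2.9×0.82 = 5.1 V.
V_CE = 5.1 V > 0.2 V confirms active-region operation.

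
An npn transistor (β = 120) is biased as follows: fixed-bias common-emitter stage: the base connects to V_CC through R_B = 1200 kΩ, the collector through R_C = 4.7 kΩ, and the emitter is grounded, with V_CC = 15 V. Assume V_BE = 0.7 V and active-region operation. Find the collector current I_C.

I_C ≈ 1.4 mA

Base loop: V_CC = I_B·R_B + V_BE, so I_B = (15 − 0.7)/1200 kΩ = 0.0119 mA.
In the active region I_C = β·I_B = 120 × 0.0119 = 1.43 mA.
Collector loop: V_CE = V_CC − I_C·R_C = 15 − 1.43×4.7 = 8.28 V.
Since V_CE = 8.28 V > V_CE(sat) ≈ 0.2 V, the transistor is in the active region as assumed.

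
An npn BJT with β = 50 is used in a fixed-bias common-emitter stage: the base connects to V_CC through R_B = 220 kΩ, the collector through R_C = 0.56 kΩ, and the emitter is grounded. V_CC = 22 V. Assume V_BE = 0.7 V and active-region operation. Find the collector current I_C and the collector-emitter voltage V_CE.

Base loop: V_CC = I_B·R_B + V_BE, so I_B = (22 − 0.7)/220 kΩ = 0.0968 mA.
In the active region I_C = β·I_B = 50 × 0.0968 = 4.84 mA.
Collector loop: V_CE = V_CC − I_C·R_C = 22 − 4.84×0.56 = 19.3 V.
Since V_CE = 19.3 V > V_CE(sat) ≈ 0.2 V, the transistor is in the active region as assumed.

I_C ≈ 4.8 mA, V_CE ≈ 19 V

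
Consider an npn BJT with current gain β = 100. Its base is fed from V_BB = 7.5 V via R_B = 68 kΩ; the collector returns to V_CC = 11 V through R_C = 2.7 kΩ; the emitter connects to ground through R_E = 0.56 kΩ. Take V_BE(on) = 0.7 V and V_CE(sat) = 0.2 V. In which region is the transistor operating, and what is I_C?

saturation; I_C ≈ 3.3 mA

Assume active: I_B = (7.5 − 0.7)/(68 + 101×0.56) = 0.0546 mA, I_C = β·I_B = 5.46 mA.
Then V_CE = 11 − 5.46×2.7 − 5.51×0.56 = -6.83 V < 0.2 V — the active assumption fails.
Re-solve with V_CE = 0.2 V. KCL at the emitter: V_E/R_E = (V_BB−0.7−V_E)/R_B + (V_CC−0.2−V_E)/R_C, giving V_E = 1.89 V.
I_C = (V_CC − 0.2 − V_E)/R_C = (10.8 − 1.89)/2.7 = 3.3 mA.
Check: I_B = (6.8 − 1.89)/68 = 0.0722 mA, and β·I_B = 7.22 mA > I_C, confirming saturation.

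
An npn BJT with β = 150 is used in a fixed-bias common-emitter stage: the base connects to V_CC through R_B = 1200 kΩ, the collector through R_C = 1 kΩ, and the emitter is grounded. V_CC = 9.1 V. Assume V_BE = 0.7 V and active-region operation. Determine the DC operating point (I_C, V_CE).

Base loop: V_CC = I_B·R_B + V_BE, so I_B = (9.1 − 0.7)/1200 kΩ = 0.007 mA.
In the active region I_C = β·I_B = 150 × 0.007 = 1.05 mA.
Collector loop: V_CE = V_CC − I_C·R_C = 9.1 − 1.05×1 = 8.05 V.
Since V_CE = 8.05 V > V_CE(sat) ≈ 0.2 V, the transistor is in the active region as assumed.

I_C ≈ 1.1 mA, V_CE ≈ 8 V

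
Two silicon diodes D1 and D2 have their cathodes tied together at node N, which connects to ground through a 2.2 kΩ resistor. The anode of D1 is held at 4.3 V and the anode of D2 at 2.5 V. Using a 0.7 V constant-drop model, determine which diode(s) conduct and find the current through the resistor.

Assume both conduct. Then node N would need to be at both 4.3−0.7 = 3.6 V and 2.5−0.7 = 1.8 V, which is impossible.
Assume only D1 conducts: V_N = 4.3 − 0.7 = 3.6 V, so I_R = 3.6/2.2 = 1.64 mA.
Check D2: its anode-to-cathode voltage is 2.5 − 3.6 = -1.1 V < 0.7 V, so it is off. The assumption is consistent.

Only D1 conducts; I_R ≈ 1.6 mA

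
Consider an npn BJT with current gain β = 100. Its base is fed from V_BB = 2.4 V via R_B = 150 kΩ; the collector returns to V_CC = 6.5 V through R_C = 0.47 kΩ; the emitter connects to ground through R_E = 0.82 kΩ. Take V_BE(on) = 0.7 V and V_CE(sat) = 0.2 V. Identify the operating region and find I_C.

active; I_C ≈ 0.73 mA

Assume active. Base-emitter loop: I_B = (V_BB − V_BE)/(R_B + (β+1)R_E) = (2.4 − 0.7)/(150 + 101×0.82) = 0.0073 mA.
I_C = β·I_B = 100×0.0073 = 0.73 mA.
V_CE = V_CC − I_C·R_C − I_E·R_E = 6.5 − 0.73×0.47 − 0.737×0.82 = 5.55 V > V_CE(sat), so the active-region assumption holds.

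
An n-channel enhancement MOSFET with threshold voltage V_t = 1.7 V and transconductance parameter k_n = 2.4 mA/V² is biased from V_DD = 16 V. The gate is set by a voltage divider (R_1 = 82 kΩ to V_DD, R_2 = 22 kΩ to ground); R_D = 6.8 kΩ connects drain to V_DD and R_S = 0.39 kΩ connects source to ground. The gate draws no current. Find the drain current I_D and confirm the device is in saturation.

I_D ≈ 1.5 mA

V_G = V_DD·R_2/(R_1+R_2) = 16×22/104 = 3.38 V.
Assume saturation: I_D = (k_n/2)(V_GS − V_t)² with V_GS = V_G − I_D·R_S = 3.38 − 0.39·I_D.
Substituting gives 0.183·I_D² − 2.58·I_D + 3.41 = 0, with roots I_D = 1.48 or 12.6 mA.
The root I_D = 12.6 mA gives V_GS = -1.55 V ≤ V_t, so take I_D = 1.48 mA.
Then V_GS = 2.81 V and V_DS = V_DD − I_D(R_D+R_S) = 16 − 1.48×7.19 = 5.39 V.
Saturation requires V_DS ≥ V_GS − V_t = 1.11 V; 5.39 ≥ 1.11 ✓.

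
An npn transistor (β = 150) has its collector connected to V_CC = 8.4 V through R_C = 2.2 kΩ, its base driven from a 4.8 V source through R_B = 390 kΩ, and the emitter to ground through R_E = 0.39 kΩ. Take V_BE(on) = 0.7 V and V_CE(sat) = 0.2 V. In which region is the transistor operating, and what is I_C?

active; I_C ≈ 1.4 mA

Assume active. Base-emitter loop: I_B = (V_BB − V_BE)/(R_B + (β+1)R_E) = (4.8 − 0.7)/(390 + 151×0.39) = 0.00913 mA.
I_C = β·I_B = 150×0.00913 = 1.37 mA.
V_CE = V_CC − I_C·R_C − I_E·R_E = 8.4 − 1.37×2.2 − 1.38×0.39 = 4.85 V > V_CE(sat), so the active-region assumption holds.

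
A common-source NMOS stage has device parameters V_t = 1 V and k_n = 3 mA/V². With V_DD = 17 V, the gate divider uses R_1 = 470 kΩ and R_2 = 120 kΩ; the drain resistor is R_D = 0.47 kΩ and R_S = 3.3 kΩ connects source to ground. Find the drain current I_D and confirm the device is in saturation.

I_D ≈ 0.56 mA

V_G = V_DD·R_2/(R_1+R_2) = 17×120/590 = 3.46 V.
Assume saturation: I_D = (k_n/2)(V_GS − V_t)² with V_GS = V_G − I_D·R_S = 3.46 − 3.3·I_D.
Substituting gives 16.3·I_D² − 25.3·I_D + 9.06 = 0, with roots I_D = 0.56 or 0.991 mA.
The root I_D = 0.991 mA gives V_GS = 0.187 V ≤ V_t, so take I_D = 0.56 mA.
Then V_GS = 1.61 V and V_DS = V_DD − I_D(R_D+R_S) = 17 − 0.56×3.77 = 14.9 V.
Saturation requires V_DS ≥ V_GS − V_t = 0.611 V; 14.9 ≥ 0.611 ✓.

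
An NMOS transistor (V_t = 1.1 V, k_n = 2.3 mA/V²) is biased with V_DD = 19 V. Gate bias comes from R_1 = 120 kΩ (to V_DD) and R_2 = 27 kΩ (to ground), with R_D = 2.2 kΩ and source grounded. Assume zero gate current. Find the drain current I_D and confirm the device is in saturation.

V_G = V_DD·R_2/(R_1+R_2) = 19×27/147 = 3.49 V. With the source grounded, V_GS = V_G = 3.49 V.
Assume saturation: I_D = (k_n/2)(V_GS − V_t)² = (2.3/2)×(3.49 − 1.1)² = 1.15×2.39² = 6.57 mA.
V_DS = V_DD − I_D·R_D = 19 − 6.57×2.2 = 4.55 V.
Saturation requires V_DS ≥ V_GS − V_t = 2.39 V; 4.55 ≥ 2.39 ✓.

I_D ≈ 6.6 mA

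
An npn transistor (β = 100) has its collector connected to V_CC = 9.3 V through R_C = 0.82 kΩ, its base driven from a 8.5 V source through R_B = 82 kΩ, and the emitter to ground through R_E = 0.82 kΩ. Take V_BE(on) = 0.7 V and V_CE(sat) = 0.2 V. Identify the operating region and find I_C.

Assume active. Base-emitter loop: I_B = (V_BB − V_BE)/(R_B + (β+1)R_E) = (8.5 − 0.7)/(82 + 101×0.82) = 0.0473 mA.
I_C = β·I_B = 100×0.0473 = 4.73 mA.
V_CE = V_CC − I_C·R_C − I_E·R_E = 9.3 − 4.73×0.82 − 4.78×0.82 = 1.5 V > V_CE(sat), so the active-region assumption holds.

active; I_C ≈ 4.7 mA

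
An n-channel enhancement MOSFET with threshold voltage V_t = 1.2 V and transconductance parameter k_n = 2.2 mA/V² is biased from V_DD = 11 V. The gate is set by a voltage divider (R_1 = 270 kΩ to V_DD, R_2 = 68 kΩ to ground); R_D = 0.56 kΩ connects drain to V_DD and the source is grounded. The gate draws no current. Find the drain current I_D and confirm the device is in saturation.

V_G = V_DD·R_2/(R_1+R_2) = 11×68/338 = 2.21 V. With the source grounded, V_GS = V_G = 2.21 V.
Assume saturation: I_D = (k_n/2)(V_GS − V_t)² = (2.2/2)×(2.21 − 1.2)² = 1.1×1.01² = 1.13 mA.
V_DS = V_DD − I_D·R_D = 11 − 1.13×0.56 = 10.4 V.
Saturation requires V_DS ≥ V_GS − V_t = 1.01 V; 10.4 ≥ 1.01 ✓.

I_D ≈ 1.1 mA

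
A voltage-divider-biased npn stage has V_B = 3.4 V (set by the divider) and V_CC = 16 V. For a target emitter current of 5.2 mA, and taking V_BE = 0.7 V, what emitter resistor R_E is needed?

V_E = V_B − V_BE = 3.4 − 0.7 = 2.7 V.
R_E = V_E / I_E = 2.7 / 5.2 = 0.519 kΩ.

R_E ≈ 0.52 kΩ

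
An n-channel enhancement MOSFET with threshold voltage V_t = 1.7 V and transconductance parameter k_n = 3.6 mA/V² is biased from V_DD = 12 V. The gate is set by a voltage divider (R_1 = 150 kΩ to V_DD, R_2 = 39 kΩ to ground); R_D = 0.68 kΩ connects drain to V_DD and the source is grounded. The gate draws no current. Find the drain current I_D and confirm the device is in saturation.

I_D ≈ 1.1 mA

V_G = V_DD·R_2/(R_1+R_2) = 12×39/189 = 2.48 V. With the source grounded, V_GS = V_G = 2.48 V.
Assume saturation: I_D = (k_n/2)(V_GS − V_t)² = (3.6/2)×(2.48 − 1.7)² = 1.8×0.776² = 1.08 mA.
V_DS = V_DD − I_D·R_D = 12 − 1.08×0.68 = 11.3 V.
Saturation requires V_DS ≥ V_GS − V_t = 0.776 V; 11.3 ≥ 0.776 ✓.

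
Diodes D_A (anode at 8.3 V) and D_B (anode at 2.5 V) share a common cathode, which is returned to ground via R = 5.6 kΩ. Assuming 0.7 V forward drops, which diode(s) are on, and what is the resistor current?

Assume both conduct. Then node N would need to be at both 8.3−0.7 = 7.6 V and 2.5−0.7 = 1.8 V, which is impossible.
Assume only D_A conducts: V_N = 8.3 − 0.7 = 7.6 V, so I_R = 7.6/5.6 = 1.36 mA.
Check D_B: its anode-to-cathode voltage is 2.5 − 7.6 = -5.1 V < 0.7 V, so it is off. The assumption is consistent.

Only D_A conducts; I_R ≈ 1.4 mA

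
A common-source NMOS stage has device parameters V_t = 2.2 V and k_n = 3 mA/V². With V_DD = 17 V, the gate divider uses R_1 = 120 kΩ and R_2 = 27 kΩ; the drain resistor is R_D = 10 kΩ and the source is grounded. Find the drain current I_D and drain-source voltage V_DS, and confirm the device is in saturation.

I_D ≈ 1.3 mA, V_DS ≈ 4.2 V

V_G = V_DD·R_2/(R_1+R_2) = 17×27/147 = 3.12 V. With the source grounded, V_GS = V_G = 3.12 V.
Assume saturation: I_D = (k_n/2)(V_GS − V_t)² = (3/2)×(3.12 − 2.2)² = 1.5×0.922² = 1.28 mA.
V_DS = V_DD − I_D·R_D = 17 − 1.28×10 = 4.24 V.
Saturation requires V_DS ≥ V_GS − V_t = 0.922 V; 4.24 ≥ 0.922 ✓.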